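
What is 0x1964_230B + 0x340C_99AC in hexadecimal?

0x4D70BCB7

Add column by column in base 16, right to left:
  B+C = 7 carry 1
  0+A+1 = B
  3+9 = C
  2+9 = B
  4+C = 0 carry 1
  6+0+1 = 7
  9+4 = D
  1+3 = 4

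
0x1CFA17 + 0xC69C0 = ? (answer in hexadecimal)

0x2963D7

Add column by column in base 16, right to left:
  7+0 = 7
  1+C = D
  A+9 = 3 carry 1
  F+6+1 = 6 carry 1
  C+C+1 = 9 carry 1
  1+0+1 = 2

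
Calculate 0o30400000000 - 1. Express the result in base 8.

0o30377777777

The trailing 8 digits are 0, so subtracting 1 borrows through: they become 7 and the next digit up decrements.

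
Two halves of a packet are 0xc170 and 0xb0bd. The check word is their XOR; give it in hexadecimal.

0x71cd

XOR each hex digit independently (no carries):
  c^b=7, 1^0=1, 7^b=c, 0^d=d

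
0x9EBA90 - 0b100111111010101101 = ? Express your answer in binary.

0b100111000011101111100011

0x9EBA90 = 0b100111101011101010010000 in binary.
Subtract column by column in base 2:
  0-1 → 1 (borrow)
  0-0-1 → 1 (borrow)
  0-1-1 → 0 (borrow)
  0-1-1 → 0 (borrow)
  1-0-1 → 0
  0-1 → 1 (borrow)
  0-0-1 → 1 (borrow)
  1-1-1 → 1 (borrow)
  0-0-1 → 1 (borrow)
  1-1-1 → 1 (borrow)
  0-1-1 → 0 (borrow)
  1-1-1 → 1 (borrow)
  1-1-1 → 1 (borrow)
  1-1-1 → 1 (borrow)
  0-1-1 → 0 (borrow)
  1-0-1 → 0
  0-0 → 0
  1-1 → 0
  1-0 → 1
  1-0 → 1
  1-0 → 1
  0-0 → 0
  0-0 → 0
  1-0 → 1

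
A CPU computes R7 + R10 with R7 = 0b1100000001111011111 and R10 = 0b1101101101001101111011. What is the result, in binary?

Add column by column in base 2, right to left:
  1+1 = 0 carry 1
  1+1+1 = 1 carry 1
  1+0+1 = 0 carry 1
  1+1+1 = 1 carry 1
  1+1+1 = 1 carry 1
  0+1+1 = 0 carry 1
  1+1+1 = 1 carry 1
  1+0+1 = 0 carry 1
  1+1+1 = 1 carry 1
  1+1+1 = 1 carry 1
  0+0+1 = 1
  0+0 = 0
  0+1 = 1
  0+0 = 0
  0+1 = 1
  0+1 = 1
  0+0 = 0
  1+1 = 0 carry 1
  1+1+1 = 1 carry 1
  0+0+1 = 1
  0+1 = 1
  0+1 = 1

0b1111001101011101011010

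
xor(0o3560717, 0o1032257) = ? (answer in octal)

XOR each oct digit independently (no carries):
  3^1=2, 5^0=5, 6^3=5, 0^2=2, 7^2=5, 1^5=4, 7^7=0

0o2552540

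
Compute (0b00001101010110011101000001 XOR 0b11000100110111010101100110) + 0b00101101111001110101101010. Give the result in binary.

0b11110111011010111110010001

First 0b00001101010110011101000001 XOR 0b11000100110111010101100110 = 0b11001001100001001000100111.
Add column by column in base 2, right to left:
  1+0 = 1
  1+1 = 0 carry 1
  1+0+1 = 0 carry 1
  0+1+1 = 0 carry 1
  0+0+1 = 1
  1+1 = 0 carry 1
  0+1+1 = 0 carry 1
  0+0+1 = 1
  0+1 = 1
  1+0 = 1
  0+1 = 1
  0+1 = 1
  1+1 = 0 carry 1
  0+0+1 = 1
  0+0 = 0
  0+1 = 1
  0+1 = 1
  1+1 = 0 carry 1
  1+1+1 = 1 carry 1
  0+0+1 = 1
  0+1 = 1
  1+1 = 0 carry 1
  0+0+1 = 1
  0+1 = 1
  1+0 = 1
  1+0 = 1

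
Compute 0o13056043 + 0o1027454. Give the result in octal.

Add column by column in base 8, right to left:
  3+4 = 7
  4+5 = 1 carry 1
  0+4+1 = 5
  6+7 = 5 carry 1
  5+2+1 = 0 carry 1
  0+0+1 = 1
  3+1 = 4
  1+0 = 1

0o14105517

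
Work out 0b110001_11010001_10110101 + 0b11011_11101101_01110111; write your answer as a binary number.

0b10011011011111100101100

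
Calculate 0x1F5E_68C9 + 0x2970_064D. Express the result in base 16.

Add column by column in base 16, right to left:
  9+D = 6 carry 1
  C+4+1 = 1 carry 1
  8+6+1 = F
  6+0 = 6
  E+0 = E
  5+7 = C
  F+9 = 8 carry 1
  1+2+1 = 4

0x48CE6F16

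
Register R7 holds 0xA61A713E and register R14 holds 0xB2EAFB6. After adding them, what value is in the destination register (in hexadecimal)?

0xB14920F4

Add column by column in base 16, right to left:
  E+6 = 4 carry 1
  3+B+1 = F
  1+F = 0 carry 1
  7+A+1 = 2 carry 1
  A+E+1 = 9 carry 1
  1+2+1 = 4
  6+B = 1 carry 1
  A+0+1 = B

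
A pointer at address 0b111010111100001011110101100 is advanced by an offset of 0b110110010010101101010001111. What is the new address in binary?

0b1110001001110111001000111011

Add column by column in base 2, right to left:
  0+1 = 1
  0+1 = 1
  1+1 = 0 carry 1
  1+1+1 = 1 carry 1
  0+0+1 = 1
  1+0 = 1
  0+0 = 0
  1+1 = 0 carry 1
  1+0+1 = 0 carry 1
  1+1+1 = 1 carry 1
  1+0+1 = 0 carry 1
  0+1+1 = 0 carry 1
  1+1+1 = 1 carry 1
  0+0+1 = 1
  0+1 = 1
  0+0 = 0
  0+1 = 1
  1+0 = 1
  1+0 = 1
  1+1 = 0 carry 1
  1+0+1 = 0 carry 1
  0+0+1 = 1
  1+1 = 0 carry 1
  0+1+1 = 0 carry 1
  1+0+1 = 0 carry 1
  1+1+1 = 1 carry 1
  1+1+1 = 1 carry 1
  final carry 1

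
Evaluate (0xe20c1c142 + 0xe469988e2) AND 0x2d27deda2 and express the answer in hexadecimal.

0x42594820

Add column by column in base 16, right to left:
  2+2 = 4
  4+e = 2 carry 1
  1+8+1 = a
  c+8 = 4 carry 1
  1+9+1 = b
  c+9 = 5 carry 1
  0+6+1 = 7
  2+4 = 6
  e+e = c carry 1
  final carry 1
Sum = 0x1c675b4a24; now AND with 0x2d27deda2:
  1&0=0, c&2=0, 6&d=4, 7&2=2, 5&7=5, b&d=9, 4&e=4, a&d=8, 2&a=2, 4&2=0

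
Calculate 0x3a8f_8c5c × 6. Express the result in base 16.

Multiply each base-16 digit by 6, carrying:
  c×6 = 72 → write 8 carry 4
  5×6+4 = 34 → write 2 carry 2
  c×6+2 = 74 → write a carry 4
  8×6+4 = 52 → write 4 carry 3
  f×6+3 = 93 → write d carry 5
  8×6+5 = 53 → write 5 carry 3
  a×6+3 = 63 → write f carry 3
  3×6+3 = 21 → write 5 carry 1
  remaining carry: 1

0x15f5d4a28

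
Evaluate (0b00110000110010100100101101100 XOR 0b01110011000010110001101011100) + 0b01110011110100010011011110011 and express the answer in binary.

0b10110111100100101000100100011

First 0b00110000110010100100101101100 XOR 0b01110011000010110001101011100 = 0b01000011110000010101000110000.
Add column by column in base 2, right to left:
  0+1 = 1
  0+1 = 1
  0+0 = 0
  0+0 = 0
  1+1 = 0 carry 1
  1+1+1 = 1 carry 1
  0+1+1 = 0 carry 1
  0+1+1 = 0 carry 1
  0+0+1 = 1
  1+1 = 0 carry 1
  0+1+1 = 0 carry 1
  1+0+1 = 0 carry 1
  0+0+1 = 1
  1+1 = 0 carry 1
  0+0+1 = 1
  0+0 = 0
  0+0 = 0
  0+1 = 1
  0+0 = 0
  1+1 = 0 carry 1
  1+1+1 = 1 carry 1
  1+1+1 = 1 carry 1
  1+1+1 = 1 carry 1
  0+0+1 = 1
  0+0 = 0
  0+1 = 1
  0+1 = 1
  1+1 = 0 carry 1
  final carry 1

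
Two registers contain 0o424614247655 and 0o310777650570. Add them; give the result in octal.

0o735614120445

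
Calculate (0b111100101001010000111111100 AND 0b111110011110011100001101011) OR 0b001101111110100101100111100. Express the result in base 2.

0b111101111110110101101111100

0b111100101001010000111111100 AND 0b111110011110011100001101011 = 0b111100001000010000001101000.
Then OR with 0b001101111110100101100111100.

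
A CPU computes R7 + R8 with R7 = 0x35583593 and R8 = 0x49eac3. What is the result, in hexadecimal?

0x35a22056

Add column by column in base 16, right to left:
  3+3 = 6
  9+c = 5 carry 1
  5+a+1 = 0 carry 1
  3+e+1 = 2 carry 1
  8+9+1 = 2 carry 1
  5+4+1 = a
  5+0 = 5
  3+0 = 3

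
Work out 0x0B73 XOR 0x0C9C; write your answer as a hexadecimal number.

XOR each hex digit independently (no carries):
  0^0=0, B^C=7, 7^9=E, 3^C=F

0x07EF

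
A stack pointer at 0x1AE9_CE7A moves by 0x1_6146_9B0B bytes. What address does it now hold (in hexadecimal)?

0x17C306985

Add column by column in base 16, right to left:
  A+B = 5 carry 1
  7+0+1 = 8
  E+B = 9 carry 1
  C+9+1 = 6 carry 1
  9+6+1 = 0 carry 1
  E+4+1 = 3 carry 1
  A+1+1 = C
  1+6 = 7
  0+1 = 1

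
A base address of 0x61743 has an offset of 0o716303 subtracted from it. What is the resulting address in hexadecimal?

0x27a80

0o716303 = 0x39cc3 in hexadecimal.
Subtract column by column in base 16:
  3-3 → 0
  4-c → 8 (borrow)
  7-c-1 → a (borrow)
  1-9-1 → 7 (borrow)
  6-3-1 → 2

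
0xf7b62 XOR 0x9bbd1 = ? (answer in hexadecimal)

0x6c0b3

XOR each hex digit independently (no carries):
  f^9=6, 7^b=c, b^b=0, 6^d=b, 2^1=3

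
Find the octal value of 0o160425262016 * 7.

0o1423625336142

Multiply each base-8 digit by 7, carrying:
  6×7 = 42 → write 2 carry 5
  1×7+5 = 12 → write 4 carry 1
  0×7+1 = 1 → write 1
  2×7 = 14 → write 6 carry 1
  6×7+1 = 43 → write 3 carry 5
  2×7+5 = 19 → write 3 carry 2
  5×7+2 = 37 → write 5 carry 4
  2×7+4 = 18 → write 2 carry 2
  4×7+2 = 30 → write 6 carry 3
  0×7+3 = 3 → write 3
  6×7 = 42 → write 2 carry 5
  1×7+5 = 12 → write 4 carry 1
  remaining carry: 1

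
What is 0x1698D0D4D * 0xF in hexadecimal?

0x152F43C783

Multiply each base-16 digit by 15, carrying:
  D×15 = 195 → write 3 carry 12
  4×15+12 = 72 → write 8 carry 4
  D×15+4 = 199 → write 7 carry 12
  0×15+12 = 12 → write C
  D×15 = 195 → write 3 carry 12
  8×15+12 = 132 → write 4 carry 8
  9×15+8 = 143 → write F carry 8
  6×15+8 = 98 → write 2 carry 6
  1×15+6 = 21 → write 5 carry 1
  remaining carry: 1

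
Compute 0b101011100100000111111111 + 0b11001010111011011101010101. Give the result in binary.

Add column by column in base 2, right to left:
  1+1 = 0 carry 1
  1+0+1 = 0 carry 1
  1+1+1 = 1 carry 1
  1+0+1 = 0 carry 1
  1+1+1 = 1 carry 1
  1+0+1 = 0 carry 1
  1+1+1 = 1 carry 1
  1+0+1 = 0 carry 1
  1+1+1 = 1 carry 1
  0+1+1 = 0 carry 1
  0+1+1 = 0 carry 1
  0+0+1 = 1
  0+1 = 1
  0+1 = 1
  1+0 = 1
  0+1 = 1
  0+1 = 1
  1+1 = 0 carry 1
  1+0+1 = 0 carry 1
  1+1+1 = 1 carry 1
  0+0+1 = 1
  1+1 = 0 carry 1
  0+0+1 = 1
  1+0 = 1
  0+1 = 1
  0+1 = 1

0b11110110011111100101010100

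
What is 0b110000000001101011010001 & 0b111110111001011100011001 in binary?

AND bit by bit (1 only where both bits are 1):
  110000000001101011010001
& 111110111001011100011001
= 110000000001001000010001

0b110000000001001000010001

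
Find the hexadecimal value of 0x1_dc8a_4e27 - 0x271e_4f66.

0x1b56bfec1

Subtract column by column in base 16:
  7-6 → 1
  2-6 → c (borrow)
  e-f-1 → e (borrow)
  4-4-1 → f (borrow)
  a-e-1 → b (borrow)
  8-1-1 → 6
  c-7 → 5
  d-2 → b
  1-0 → 1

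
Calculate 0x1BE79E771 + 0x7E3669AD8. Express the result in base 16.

0x9A1E08249

Add column by column in base 16, right to left:
  1+8 = 9
  7+D = 4 carry 1
  7+A+1 = 2 carry 1
  E+9+1 = 8 carry 1
  9+6+1 = 0 carry 1
  7+6+1 = E
  E+3 = 1 carry 1
  B+E+1 = A carry 1
  1+7+1 = 9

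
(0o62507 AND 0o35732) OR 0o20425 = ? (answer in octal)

0o62507 AND 0o35732 = 0o20502.
Then OR with 0o20425.

0o20527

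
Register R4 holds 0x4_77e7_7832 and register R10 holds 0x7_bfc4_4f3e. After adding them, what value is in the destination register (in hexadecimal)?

Add column by column in base 16, right to left:
  2+e = 0 carry 1
  3+3+1 = 7
  8+f = 7 carry 1
  7+4+1 = c
  7+4 = b
  e+c = a carry 1
  7+f+1 = 7 carry 1
  7+b+1 = 3 carry 1
  4+7+1 = c

0xc37abc770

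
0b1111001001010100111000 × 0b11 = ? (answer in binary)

Multiply each base-2 digit by 3, carrying:
  0×3 = 0 → write 0
  0×3 = 0 → write 0
  0×3 = 0 → write 0
  1×3 = 3 → write 1 carry 1
  1×3+1 = 4 → write 0 carry 2
  1×3+2 = 5 → write 1 carry 2
  0×3+2 = 2 → write 0 carry 1
  0×3+1 = 1 → write 1
  1×3 = 3 → write 1 carry 1
  0×3+1 = 1 → write 1
  1×3 = 3 → write 1 carry 1
  0×3+1 = 1 → write 1
  1×3 = 3 → write 1 carry 1
  0×3+1 = 1 → write 1
  0×3 = 0 → write 0
  1×3 = 3 → write 1 carry 1
  0×3+1 = 1 → write 1
  0×3 = 0 → write 0
  1×3 = 3 → write 1 carry 1
  1×3+1 = 4 → write 0 carry 2
  1×3+2 = 5 → write 1 carry 2
  1×3+2 = 5 → write 1 carry 2
  remaining carry: 10

0b101101011011111110101000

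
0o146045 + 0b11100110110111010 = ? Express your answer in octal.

0b11100110110111010 = 0o346672 in octal.
Add column by column in base 8, right to left:
  5+2 = 7
  4+7 = 3 carry 1
  0+6+1 = 7
  6+6 = 4 carry 1
  4+4+1 = 1 carry 1
  1+3+1 = 5

0o514737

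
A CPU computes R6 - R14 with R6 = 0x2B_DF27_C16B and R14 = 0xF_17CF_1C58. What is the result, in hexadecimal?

0x1CC758A513

Subtract column by column in base 16:
  B-8 → 3
  6-5 → 1
  1-C → 5 (borrow)
  C-1-1 → A
  7-F → 8 (borrow)
  2-C-1 → 5 (borrow)
  F-7-1 → 7
  D-1 → C
  B-F → C (borrow)
  2-0-1 → 1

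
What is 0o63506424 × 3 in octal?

0o232723474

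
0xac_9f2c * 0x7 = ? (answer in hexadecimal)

0x4b85a34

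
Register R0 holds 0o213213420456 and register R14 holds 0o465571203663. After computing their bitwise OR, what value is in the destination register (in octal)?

OR each oct digit independently (no carries):
  2|4=6, 1|6=7, 3|5=7, 2|5=7, 1|7=7, 3|1=3, 4|2=6, 2|0=2, 0|3=3, 4|6=6, 5|6=7, 6|3=7

0o677773623677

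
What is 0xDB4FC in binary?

0b11011011010011111100

Expand each hex digit to 4 bits: D=1101 B=1011 4=0100 F=1111 C=1100.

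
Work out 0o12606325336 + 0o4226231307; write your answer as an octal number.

Add column by column in base 8, right to left:
  6+7 = 5 carry 1
  3+0+1 = 4
  3+3 = 6
  5+1 = 6
  2+3 = 5
  3+2 = 5
  6+6 = 4 carry 1
  0+2+1 = 3
  6+2 = 0 carry 1
  2+4+1 = 7
  1+0 = 1

0o17034556645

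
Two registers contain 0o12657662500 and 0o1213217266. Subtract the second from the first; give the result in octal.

Subtract column by column in base 8:
  0-6 → 2 (borrow)
  0-6-1 → 1 (borrow)
  5-2-1 → 2
  2-7 → 3 (borrow)
  6-1-1 → 4
  6-2 → 4
  7-3 → 4
  5-1 → 4
  6-2 → 4
  2-1 → 1
  1-0 → 1

0o11444443212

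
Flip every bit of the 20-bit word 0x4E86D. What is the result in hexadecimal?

Each hex digit d becomes F−d:
  4→B, E→1, 8→7, 6→9, D→2

0xB1792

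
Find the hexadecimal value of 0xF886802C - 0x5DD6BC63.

0x9AAFC3C9

Subtract column by column in base 16:
  C-3 → 9
  2-6 → C (borrow)
  0-C-1 → 3 (borrow)
  8-B-1 → C (borrow)
  6-6-1 → F (borrow)
  8-D-1 → A (borrow)
  8-D-1 → A (borrow)
  F-5-1 → 9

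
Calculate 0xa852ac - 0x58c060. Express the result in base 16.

Subtract column by column in base 16:
  c-0 → c
  a-6 → 4
  2-0 → 2
  5-c → 9 (borrow)
  8-8-1 → f (borrow)
  a-5-1 → 4

0x4f924c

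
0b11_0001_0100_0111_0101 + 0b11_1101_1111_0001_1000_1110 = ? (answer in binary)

Add column by column in base 2, right to left:
  1+0 = 1
  0+1 = 1
  1+1 = 0 carry 1
  0+1+1 = 0 carry 1
  1+0+1 = 0 carry 1
  1+0+1 = 0 carry 1
  1+0+1 = 0 carry 1
  0+1+1 = 0 carry 1
  0+1+1 = 0 carry 1
  0+0+1 = 1
  1+0 = 1
  0+0 = 0
  1+1 = 0 carry 1
  0+1+1 = 0 carry 1
  0+1+1 = 0 carry 1
  0+1+1 = 0 carry 1
  1+1+1 = 1 carry 1
  1+0+1 = 0 carry 1
  0+1+1 = 0 carry 1
  0+1+1 = 0 carry 1
  0+1+1 = 0 carry 1
  0+1+1 = 0 carry 1
  final carry 1

0b10000010000011000000011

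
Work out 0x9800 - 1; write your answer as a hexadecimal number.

0x97ff

The trailing 2 digits are 0, so subtracting 1 borrows through: they become F and the next digit up decrements.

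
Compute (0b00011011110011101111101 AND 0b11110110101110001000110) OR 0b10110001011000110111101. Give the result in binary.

0b10110011111010111111101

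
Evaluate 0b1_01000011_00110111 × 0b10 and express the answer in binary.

0b101000011001101110

Multiply each base-2 digit by 2, carrying:
  1×2 = 2 → write 0 carry 1
  1×2+1 = 3 → write 1 carry 1
  1×2+1 = 3 → write 1 carry 1
  0×2+1 = 1 → write 1
  1×2 = 2 → write 0 carry 1
  1×2+1 = 3 → write 1 carry 1
  0×2+1 = 1 → write 1
  0×2 = 0 → write 0
  1×2 = 2 → write 0 carry 1
  1×2+1 = 3 → write 1 carry 1
  0×2+1 = 1 → write 1
  0×2 = 0 → write 0
  0×2 = 0 → write 0
  0×2 = 0 → write 0
  1×2 = 2 → write 0 carry 1
  0×2+1 = 1 → write 1
  1×2 = 2 → write 0 carry 1
  remaining carry: 1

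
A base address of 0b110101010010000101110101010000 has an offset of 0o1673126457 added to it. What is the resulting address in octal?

0b110101010010000101110101010000 = 0o6522056520 in octal.
Add column by column in base 8, right to left:
  0+7 = 7
  2+5 = 7
  5+4 = 1 carry 1
  6+6+1 = 5 carry 1
  5+2+1 = 0 carry 1
  0+1+1 = 2
  2+3 = 5
  2+7 = 1 carry 1
  5+6+1 = 4 carry 1
  6+1+1 = 0 carry 1
  final carry 1

0o10415205177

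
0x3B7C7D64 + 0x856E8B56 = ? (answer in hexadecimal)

Add column by column in base 16, right to left:
  4+6 = A
  6+5 = B
  D+B = 8 carry 1
  7+8+1 = 0 carry 1
  C+E+1 = B carry 1
  7+6+1 = E
  B+5 = 0 carry 1
  3+8+1 = C

0xC0EB08BA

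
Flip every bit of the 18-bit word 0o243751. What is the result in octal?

0o534026

Each oct digit d becomes 7−d:
  2→5, 4→3, 3→4, 7→0, 5→2, 1→6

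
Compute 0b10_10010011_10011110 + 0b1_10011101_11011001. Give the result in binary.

Add column by column in base 2, right to left:
  0+1 = 1
  1+0 = 1
  1+0 = 1
  1+1 = 0 carry 1
  1+1+1 = 1 carry 1
  0+0+1 = 1
  0+1 = 1
  1+1 = 0 carry 1
  1+1+1 = 1 carry 1
  1+0+1 = 0 carry 1
  0+1+1 = 0 carry 1
  0+1+1 = 0 carry 1
  1+1+1 = 1 carry 1
  0+0+1 = 1
  0+0 = 0
  1+1 = 0 carry 1
  0+1+1 = 0 carry 1
  1+0+1 = 0 carry 1
  final carry 1

0b1000011000101110111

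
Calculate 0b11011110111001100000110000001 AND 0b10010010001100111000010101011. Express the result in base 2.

0b10010010001000100000010000001

AND bit by bit (1 only where both bits are 1):
  11011110111001100000110000001
& 10010010001100111000010101011
= 10010010001000100000010000001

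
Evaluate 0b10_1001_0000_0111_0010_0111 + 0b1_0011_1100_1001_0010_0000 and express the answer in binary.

0b1111001101000001000111

Add column by column in base 2, right to left:
  1+0 = 1
  1+0 = 1
  1+0 = 1
  0+0 = 0
  0+0 = 0
  1+1 = 0 carry 1
  0+0+1 = 1
  0+0 = 0
  1+1 = 0 carry 1
  1+0+1 = 0 carry 1
  1+0+1 = 0 carry 1
  0+1+1 = 0 carry 1
  0+0+1 = 1
  0+0 = 0
  0+1 = 1
  0+1 = 1
  1+1 = 0 carry 1
  0+1+1 = 0 carry 1
  0+0+1 = 1
  1+0 = 1
  0+1 = 1
  1+0 = 1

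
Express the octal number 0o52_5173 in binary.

Each octal digit is 3 bits: 5=101 2=010 5=101 1=001 7=111 3=011.

0b101010101001111011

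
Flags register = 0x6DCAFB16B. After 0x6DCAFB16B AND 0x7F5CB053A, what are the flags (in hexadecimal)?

AND each hex digit independently (no carries):
  6&7=6, D&F=D, C&5=4, A&C=8, F&B=B, B&0=0, 1&5=1, 6&3=2, B&A=A

0x6D48B012A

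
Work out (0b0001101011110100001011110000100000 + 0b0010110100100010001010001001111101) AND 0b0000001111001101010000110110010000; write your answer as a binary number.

Add column by column in base 2, right to left:
  0+1 = 1
  0+0 = 0
  0+1 = 1
  0+1 = 1
  0+1 = 1
  1+1 = 0 carry 1
  0+1+1 = 0 carry 1
  0+0+1 = 1
  0+0 = 0
  0+1 = 1
  1+0 = 1
  1+0 = 1
  1+0 = 1
  1+1 = 0 carry 1
  0+0+1 = 1
  1+1 = 0 carry 1
  0+0+1 = 1
  0+0 = 0
  0+0 = 0
  0+1 = 1
  1+0 = 1
  0+0 = 0
  1+0 = 1
  1+1 = 0 carry 1
  1+0+1 = 0 carry 1
  1+0+1 = 0 carry 1
  0+1+1 = 0 carry 1
  1+0+1 = 0 carry 1
  0+1+1 = 0 carry 1
  1+1+1 = 1 carry 1
  1+0+1 = 0 carry 1
  0+1+1 = 0 carry 1
  final carry 1
Sum = 0b100100000010110010101111010011101; now AND with 0b0000001111001101010000110110010000:
  0100100000010110010101111010011101
& 0000001111001101010000110110010000
= 0000000000000100010000110010010000

0b100010000110010010000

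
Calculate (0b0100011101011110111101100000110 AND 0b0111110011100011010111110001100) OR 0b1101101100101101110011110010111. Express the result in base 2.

0b0100011101011110111101100000110 AND 0b0111110011100011010111110001100 = 0b0100010001000010010101100000100.
Then OR with 0b1101101100101101110011110010111.

0b1101111101101111110111110010111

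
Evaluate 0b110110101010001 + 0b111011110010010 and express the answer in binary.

Add column by column in base 2, right to left:
  1+0 = 1
  0+1 = 1
  0+0 = 0
  0+0 = 0
  1+1 = 0 carry 1
  0+0+1 = 1
  1+0 = 1
  0+1 = 1
  1+1 = 0 carry 1
  0+1+1 = 0 carry 1
  1+1+1 = 1 carry 1
  1+0+1 = 0 carry 1
  0+1+1 = 0 carry 1
  1+1+1 = 1 carry 1
  1+1+1 = 1 carry 1
  final carry 1

0b1110010011100011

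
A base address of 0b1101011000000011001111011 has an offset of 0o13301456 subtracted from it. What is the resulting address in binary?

0o13301456 = 0b1011011000001100101110 in binary.
Subtract column by column in base 2:
  1-0 → 1
  1-1 → 0
  0-1 → 1 (borrow)
  1-1-1 → 1 (borrow)
  1-0-1 → 0
  1-1 → 0
  1-0 → 1
  0-0 → 0
  0-1 → 1 (borrow)
  1-1-1 → 1 (borrow)
  1-0-1 → 0
  0-0 → 0
  0-0 → 0
  0-0 → 0
  0-0 → 0
  0-1 → 1 (borrow)
  0-1-1 → 0 (borrow)
  0-0-1 → 1 (borrow)
  1-1-1 → 1 (borrow)
  1-1-1 → 1 (borrow)
  0-0-1 → 1 (borrow)
  1-1-1 → 1 (borrow)
  0-0-1 → 1 (borrow)
  1-0-1 → 0
  1-0 → 1

0b1011111101000001101001101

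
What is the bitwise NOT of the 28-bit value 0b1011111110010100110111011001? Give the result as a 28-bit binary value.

Invert each bit: 1011111110010100110111011001 → 0100000001101011001000100110.

0b0100000001101011001000100110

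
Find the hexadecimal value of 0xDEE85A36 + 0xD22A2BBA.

Add column by column in base 16, right to left:
  6+A = 0 carry 1
  3+B+1 = F
  A+B = 5 carry 1
  5+2+1 = 8
  8+A = 2 carry 1
  E+2+1 = 1 carry 1
  E+2+1 = 1 carry 1
  D+D+1 = B carry 1
  final carry 1

0x1B11285F0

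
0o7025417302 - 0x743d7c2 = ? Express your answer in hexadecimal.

0o7025417302 = 0x38561ec2 in hexadecimal.
Subtract column by column in base 16:
  2-2 → 0
  c-c → 0
  e-7 → 7
  1-d → 4 (borrow)
  6-3-1 → 2
  5-4 → 1
  8-7 → 1
  3-0 → 3

0x31124700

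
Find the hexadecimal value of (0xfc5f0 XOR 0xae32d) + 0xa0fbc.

First 0xfc5f0 XOR 0xae32d = 0x526dd.
Add column by column in base 16, right to left:
  d+c = 9 carry 1
  d+b+1 = 9 carry 1
  6+f+1 = 6 carry 1
  2+0+1 = 3
  5+a = f

0xf3699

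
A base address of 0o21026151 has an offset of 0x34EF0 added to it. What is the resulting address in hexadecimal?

0x477B59

0o21026151 = 0x442C69 in hexadecimal.
Add column by column in base 16, right to left:
  9+0 = 9
  6+F = 5 carry 1
  C+E+1 = B carry 1
  2+4+1 = 7
  4+3 = 7
  4+0 = 4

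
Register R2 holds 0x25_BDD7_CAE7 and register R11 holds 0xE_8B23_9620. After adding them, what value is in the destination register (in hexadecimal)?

0x3448FB6107

Add column by column in base 16, right to left:
  7+0 = 7
  E+2 = 0 carry 1
  A+6+1 = 1 carry 1
  C+9+1 = 6 carry 1
  7+3+1 = B
  D+2 = F
  D+B = 8 carry 1
  B+8+1 = 4 carry 1
  5+E+1 = 4 carry 1
  2+0+1 = 3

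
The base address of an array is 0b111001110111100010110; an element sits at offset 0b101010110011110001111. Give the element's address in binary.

Add column by column in base 2, right to left:
  0+1 = 1
  1+1 = 0 carry 1
  1+1+1 = 1 carry 1
  0+1+1 = 0 carry 1
  1+0+1 = 0 carry 1
  0+0+1 = 1
  0+0 = 0
  0+1 = 1
  1+1 = 0 carry 1
  1+1+1 = 1 carry 1
  1+1+1 = 1 carry 1
  1+0+1 = 0 carry 1
  0+0+1 = 1
  1+1 = 0 carry 1
  1+1+1 = 1 carry 1
  1+0+1 = 0 carry 1
  0+1+1 = 0 carry 1
  0+0+1 = 1
  1+1 = 0 carry 1
  1+0+1 = 0 carry 1
  1+1+1 = 1 carry 1
  final carry 1

0b1100100101011010100101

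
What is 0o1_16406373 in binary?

0b1001110100000110011111011

Each octal digit is 3 bits: 1=001 1=001 6=110 4=100 0=000 6=110 3=011 7=111 3=011.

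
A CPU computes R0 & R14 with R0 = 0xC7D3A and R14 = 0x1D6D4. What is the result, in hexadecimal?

0x05410

AND each hex digit independently (no carries):
  C&1=0, 7&D=5, D&6=4, 3&D=1, A&4=0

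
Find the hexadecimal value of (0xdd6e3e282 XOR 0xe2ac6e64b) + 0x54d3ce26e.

First 0xdd6e3e282 XOR 0xe2ac6e64b = 0x3fc2504c9.
Add column by column in base 16, right to left:
  9+e = 7 carry 1
  c+6+1 = 3 carry 1
  4+2+1 = 7
  0+e = e
  5+c = 1 carry 1
  2+3+1 = 6
  c+d = 9 carry 1
  f+4+1 = 4 carry 1
  3+5+1 = 9

0x94961e737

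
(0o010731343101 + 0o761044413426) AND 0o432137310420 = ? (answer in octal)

Add column by column in base 8, right to left:
  1+6 = 7
  0+2 = 2
  1+4 = 5
  3+3 = 6
  4+1 = 5
  3+4 = 7
  1+4 = 5
  3+4 = 7
  7+0 = 7
  0+1 = 1
  1+6 = 7
  0+7 = 7
Sum = 0o771775756527; now AND with 0o432137310420:
  7&4=4, 7&3=3, 1&2=0, 7&1=1, 7&3=3, 5&7=5, 7&3=3, 5&1=1, 6&0=0, 5&4=4, 2&2=2, 7&0=0

0o430135310420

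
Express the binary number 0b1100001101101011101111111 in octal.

Group the bits in threes: 001 100 001 101 101 011 101 111 111 → 141553577.

0o141553577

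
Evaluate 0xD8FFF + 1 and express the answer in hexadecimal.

0xD9000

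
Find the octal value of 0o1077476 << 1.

0o2177174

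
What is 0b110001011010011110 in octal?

0o613236

Group the bits in threes: 110 001 011 010 011 110 → 613236.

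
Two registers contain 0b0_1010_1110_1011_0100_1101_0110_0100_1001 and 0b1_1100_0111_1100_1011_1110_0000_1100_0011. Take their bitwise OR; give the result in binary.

0b111101111111111111111011011001011

OR bit by bit (1 where either bit is 1):
  010101110101101001101011001001001
| 111000111110010111110000011000011
= 111101111111111111111011011001011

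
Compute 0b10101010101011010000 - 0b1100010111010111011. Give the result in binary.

Subtract column by column in base 2:
  0-1 → 1 (borrow)
  0-1-1 → 0 (borrow)
  0-0-1 → 1 (borrow)
  0-1-1 → 0 (borrow)
  1-1-1 → 1 (borrow)
  0-1-1 → 0 (borrow)
  1-0-1 → 0
  1-1 → 0
  0-0 → 0
  1-1 → 0
  0-1 → 1 (borrow)
  1-1-1 → 1 (borrow)
  0-0-1 → 1 (borrow)
  1-1-1 → 1 (borrow)
  0-0-1 → 1 (borrow)
  1-0-1 → 0
  0-0 → 0
  1-1 → 0
  0-1 → 1 (borrow)
  1-0-1 → 0

0b1000111110000010101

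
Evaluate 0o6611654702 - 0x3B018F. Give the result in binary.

0o6611654702 = 0b110110001001110101100111000010 in binary.
0x3B018F = 0b1110110000000110001111 in binary.
Subtract column by column in base 2:
  0-1 → 1 (borrow)
  1-1-1 → 1 (borrow)
  0-1-1 → 0 (borrow)
  0-1-1 → 0 (borrow)
  0-0-1 → 1 (borrow)
  0-0-1 → 1 (borrow)
  1-0-1 → 0
  1-1 → 0
  1-1 → 0
  0-0 → 0
  0-0 → 0
  1-0 → 1
  1-0 → 1
  0-0 → 0
  1-0 → 1
  0-0 → 0
  1-1 → 0
  1-1 → 0
  1-0 → 1
  0-1 → 1 (borrow)
  0-1-1 → 0 (borrow)
  1-1-1 → 1 (borrow)
  0-0-1 → 1 (borrow)
  0-0-1 → 1 (borrow)
  0-0-1 → 1 (borrow)
  1-0-1 → 0
  1-0 → 1
  0-0 → 0
  1-0 → 1
  1-0 → 1

0b110101111011000101100000110011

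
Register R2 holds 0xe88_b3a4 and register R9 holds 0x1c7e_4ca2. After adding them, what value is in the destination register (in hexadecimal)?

Add column by column in base 16, right to left:
  4+2 = 6
  a+a = 4 carry 1
  3+c+1 = 0 carry 1
  b+4+1 = 0 carry 1
  8+e+1 = 7 carry 1
  8+7+1 = 0 carry 1
  e+c+1 = b carry 1
  0+1+1 = 2

0x2b070046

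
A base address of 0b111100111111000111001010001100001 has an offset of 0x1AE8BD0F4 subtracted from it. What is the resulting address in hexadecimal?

0b111100111111000111001010001100001 = 0x1E7E39461 in hexadecimal.
Subtract column by column in base 16:
  1-4 → D (borrow)
  6-F-1 → 6 (borrow)
  4-0-1 → 3
  9-D → C (borrow)
  3-B-1 → 7 (borrow)
  E-8-1 → 5
  7-E → 9 (borrow)
  E-A-1 → 3
  1-1 → 0

0x3957C36D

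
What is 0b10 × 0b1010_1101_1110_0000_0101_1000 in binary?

Multiply each base-2 digit by 2, carrying:
  0×2 = 0 → write 0
  0×2 = 0 → write 0
  0×2 = 0 → write 0
  1×2 = 2 → write 0 carry 1
  1×2+1 = 3 → write 1 carry 1
  0×2+1 = 1 → write 1
  1×2 = 2 → write 0 carry 1
  0×2+1 = 1 → write 1
  0×2 = 0 → write 0
  0×2 = 0 → write 0
  0×2 = 0 → write 0
  0×2 = 0 → write 0
  0×2 = 0 → write 0
  1×2 = 2 → write 0 carry 1
  1×2+1 = 3 → write 1 carry 1
  1×2+1 = 3 → write 1 carry 1
  1×2+1 = 3 → write 1 carry 1
  0×2+1 = 1 → write 1
  1×2 = 2 → write 0 carry 1
  1×2+1 = 3 → write 1 carry 1
  0×2+1 = 1 → write 1
  1×2 = 2 → write 0 carry 1
  0×2+1 = 1 → write 1
  1×2 = 2 → write 0 carry 1
  remaining carry: 1

0b1010110111100000010110000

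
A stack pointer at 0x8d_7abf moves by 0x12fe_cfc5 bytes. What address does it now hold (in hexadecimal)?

Add column by column in base 16, right to left:
  f+5 = 4 carry 1
  b+c+1 = 8 carry 1
  a+f+1 = a carry 1
  7+c+1 = 4 carry 1
  d+e+1 = c carry 1
  8+f+1 = 8 carry 1
  0+2+1 = 3
  0+1 = 1

0x138c4a84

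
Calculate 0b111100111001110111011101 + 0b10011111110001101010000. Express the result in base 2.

Add column by column in base 2, right to left:
  1+0 = 1
  0+0 = 0
  1+0 = 1
  1+0 = 1
  1+1 = 0 carry 1
  0+0+1 = 1
  1+1 = 0 carry 1
  1+0+1 = 0 carry 1
  1+1+1 = 1 carry 1
  0+1+1 = 0 carry 1
  1+0+1 = 0 carry 1
  1+0+1 = 0 carry 1
  1+0+1 = 0 carry 1
  0+1+1 = 0 carry 1
  0+1+1 = 0 carry 1
  1+1+1 = 1 carry 1
  1+1+1 = 1 carry 1
  1+1+1 = 1 carry 1
  0+1+1 = 0 carry 1
  0+1+1 = 0 carry 1
  1+0+1 = 0 carry 1
  1+0+1 = 0 carry 1
  1+1+1 = 1 carry 1
  1+0+1 = 0 carry 1
  final carry 1

0b1010000111000000100101101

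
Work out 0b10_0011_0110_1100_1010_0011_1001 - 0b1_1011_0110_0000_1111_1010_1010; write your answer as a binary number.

0b100000001011101010001111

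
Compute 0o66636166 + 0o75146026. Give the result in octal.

Add column by column in base 8, right to left:
  6+6 = 4 carry 1
  6+2+1 = 1 carry 1
  1+0+1 = 2
  6+6 = 4 carry 1
  3+4+1 = 0 carry 1
  6+1+1 = 0 carry 1
  6+5+1 = 4 carry 1
  6+7+1 = 6 carry 1
  final carry 1

0o164004214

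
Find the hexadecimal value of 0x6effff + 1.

The trailing 4 digits are F (max in base 16), so adding 1 cascades: they roll to 0 and the next digit up increments.

0x6f0000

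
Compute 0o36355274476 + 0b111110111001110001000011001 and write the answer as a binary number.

0o36355274476 = 0b11110011101101010111100100111110 in binary.
Add column by column in base 2, right to left:
  0+1 = 1
  1+0 = 1
  1+0 = 1
  1+1 = 0 carry 1
  1+1+1 = 1 carry 1
  1+0+1 = 0 carry 1
  0+0+1 = 1
  0+0 = 0
  1+0 = 1
  0+1 = 1
  0+0 = 0
  1+0 = 1
  1+0 = 1
  1+1 = 0 carry 1
  1+1+1 = 1 carry 1
  0+1+1 = 0 carry 1
  1+0+1 = 0 carry 1
  0+0+1 = 1
  1+1 = 0 carry 1
  0+1+1 = 0 carry 1
  1+1+1 = 1 carry 1
  1+0+1 = 0 carry 1
  0+1+1 = 0 carry 1
  1+1+1 = 1 carry 1
  1+1+1 = 1 carry 1
  1+1+1 = 1 carry 1
  0+1+1 = 0 carry 1
  0+0+1 = 1
  1+0 = 1
  1+0 = 1
  1+0 = 1
  1+0 = 1

0b11111011100100100101101101010111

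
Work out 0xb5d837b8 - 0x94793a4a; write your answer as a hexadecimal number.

0x215efd6e

Subtract column by column in base 16:
  8-a → e (borrow)
  b-4-1 → 6
  7-a → d (borrow)
  3-3-1 → f (borrow)
  8-9-1 → e (borrow)
  d-7-1 → 5
  5-4 → 1
  b-9 → 2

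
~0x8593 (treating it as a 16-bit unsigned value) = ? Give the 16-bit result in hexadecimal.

0x7A6C

Each hex digit d becomes F−d:
  8→7, 5→A, 9→6, 3→C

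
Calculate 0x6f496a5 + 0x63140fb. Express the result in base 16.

Add column by column in base 16, right to left:
  5+b = 0 carry 1
  a+f+1 = a carry 1
  6+0+1 = 7
  9+4 = d
  4+1 = 5
  f+3 = 2 carry 1
  6+6+1 = d

0xd25d7a0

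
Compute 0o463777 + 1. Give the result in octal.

The trailing 3 digits are 7 (max in base 8), so adding 1 cascades: they roll to 0 and the next digit up increments.

0o464000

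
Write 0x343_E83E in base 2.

0b11010000111110100000111110

Expand each hex digit to 4 bits: 3=0011 4=0100 3=0011 E=1110 8=1000 3=0011 E=1110.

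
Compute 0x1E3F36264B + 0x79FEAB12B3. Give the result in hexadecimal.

0x983DE138FE

Add column by column in base 16, right to left:
  B+3 = E
  4+B = F
  6+2 = 8
  2+1 = 3
  6+B = 1 carry 1
  3+A+1 = E
  F+E = D carry 1
  3+F+1 = 3 carry 1
  E+9+1 = 8 carry 1
  1+7+1 = 9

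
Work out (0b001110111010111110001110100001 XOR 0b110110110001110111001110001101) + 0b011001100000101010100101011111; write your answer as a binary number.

First 0b001110111010111110001110100001 XOR 0b110110110001110111001110001101 = 0b111000001011001001000000101100.
Add column by column in base 2, right to left:
  0+1 = 1
  0+1 = 1
  1+1 = 0 carry 1
  1+1+1 = 1 carry 1
  0+1+1 = 0 carry 1
  1+0+1 = 0 carry 1
  0+1+1 = 0 carry 1
  0+0+1 = 1
  0+1 = 1
  0+0 = 0
  0+0 = 0
  0+1 = 1
  1+0 = 1
  0+1 = 1
  0+0 = 0
  1+1 = 0 carry 1
  0+0+1 = 1
  0+1 = 1
  1+0 = 1
  1+0 = 1
  0+0 = 0
  1+0 = 1
  0+0 = 0
  0+1 = 1
  0+1 = 1
  0+0 = 0
  0+0 = 0
  1+1 = 0 carry 1
  1+1+1 = 1 carry 1
  1+0+1 = 0 carry 1
  final carry 1

0b1010001101011110011100110001011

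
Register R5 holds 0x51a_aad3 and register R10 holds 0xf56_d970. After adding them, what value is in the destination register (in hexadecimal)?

Add column by column in base 16, right to left:
  3+0 = 3
  d+7 = 4 carry 1
  a+9+1 = 4 carry 1
  a+d+1 = 8 carry 1
  a+6+1 = 1 carry 1
  1+5+1 = 7
  5+f = 4 carry 1
  final carry 1

0x14718443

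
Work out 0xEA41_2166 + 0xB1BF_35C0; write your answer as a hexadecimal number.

Add column by column in base 16, right to left:
  6+0 = 6
  6+C = 2 carry 1
  1+5+1 = 7
  2+3 = 5
  1+F = 0 carry 1
  4+B+1 = 0 carry 1
  A+1+1 = C
  E+B = 9 carry 1
  final carry 1

0x19C005726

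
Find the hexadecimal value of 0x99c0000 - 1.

0x99bffff

The trailing 4 digits are 0, so subtracting 1 borrows through: they become F and the next digit up decrements.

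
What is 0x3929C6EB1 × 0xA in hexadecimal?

0x23BA1C52EA

Multiply each base-16 digit by 10, carrying:
  1×10 = 10 → write A
  B×10 = 110 → write E carry 6
  E×10+6 = 146 → write 2 carry 9
  6×10+9 = 69 → write 5 carry 4
  C×10+4 = 124 → write C carry 7
  9×10+7 = 97 → write 1 carry 6
  2×10+6 = 26 → write A carry 1
  9×10+1 = 91 → write B carry 5
  3×10+5 = 35 → write 3 carry 2
  remaining carry: 2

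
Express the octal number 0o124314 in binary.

0b1010100011001100

Each octal digit is 3 bits: 1=001 2=010 4=100 3=011 1=001 4=100.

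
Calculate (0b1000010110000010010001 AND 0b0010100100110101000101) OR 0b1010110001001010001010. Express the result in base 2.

0b1000010110000010010001 AND 0b0010100100110101000101 = 0b0000000100000000000001.
Then OR with 0b1010110001001010001010.

0b1010110101001010001011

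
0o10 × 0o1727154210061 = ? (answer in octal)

0o17271542100610

Multiply each base-8 digit by 8, carrying:
  1×8 = 8 → write 0 carry 1
  6×8+1 = 49 → write 1 carry 6
  0×8+6 = 6 → write 6
  0×8 = 0 → write 0
  1×8 = 8 → write 0 carry 1
  2×8+1 = 17 → write 1 carry 2
  4×8+2 = 34 → write 2 carry 4
  5×8+4 = 44 → write 4 carry 5
  1×8+5 = 13 → write 5 carry 1
  7×8+1 = 57 → write 1 carry 7
  2×8+7 = 23 → write 7 carry 2
  7×8+2 = 58 → write 2 carry 7
  1×8+7 = 15 → write 7 carry 1
  remaining carry: 1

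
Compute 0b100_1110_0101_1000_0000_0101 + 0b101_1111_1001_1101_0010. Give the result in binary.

0b10101000101000111010111

Add column by column in base 2, right to left:
  1+0 = 1
  0+1 = 1
  1+0 = 1
  0+0 = 0
  0+1 = 1
  0+0 = 0
  0+1 = 1
  0+1 = 1
  0+1 = 1
  0+0 = 0
  0+0 = 0
  1+1 = 0 carry 1
  1+1+1 = 1 carry 1
  0+1+1 = 0 carry 1
  1+1+1 = 1 carry 1
  0+1+1 = 0 carry 1
  0+1+1 = 0 carry 1
  1+0+1 = 0 carry 1
  1+1+1 = 1 carry 1
  1+0+1 = 0 carry 1
  0+0+1 = 1
  0+0 = 0
  1+0 = 1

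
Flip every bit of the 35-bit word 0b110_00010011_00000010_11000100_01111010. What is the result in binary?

Invert each bit: 11000010011000000101100010001111010 → 00111101100111111010011101110000101.

0b00111101100111111010011101110000101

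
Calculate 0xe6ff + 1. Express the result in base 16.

0xe700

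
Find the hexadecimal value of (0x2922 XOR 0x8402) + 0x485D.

First 0x2922 XOR 0x8402 = 0xAD20.
Add column by column in base 16, right to left:
  0+D = D
  2+5 = 7
  D+8 = 5 carry 1
  A+4+1 = F

0xF57D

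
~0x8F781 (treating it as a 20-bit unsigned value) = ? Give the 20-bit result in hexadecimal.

0x7087E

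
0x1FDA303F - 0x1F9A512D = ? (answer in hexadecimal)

0x3FDF12

Subtract column by column in base 16:
  F-D → 2
  3-2 → 1
  0-1 → F (borrow)
  3-5-1 → D (borrow)
  A-A-1 → F (borrow)
  D-9-1 → 3
  F-F → 0
  1-1 → 0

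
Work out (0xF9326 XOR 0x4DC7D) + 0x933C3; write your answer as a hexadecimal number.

0x14831E

First 0xF9326 XOR 0x4DC7D = 0xB4F5B.
Add column by column in base 16, right to left:
  B+3 = E
  5+C = 1 carry 1
  F+3+1 = 3 carry 1
  4+3+1 = 8
  B+9 = 4 carry 1
  final carry 1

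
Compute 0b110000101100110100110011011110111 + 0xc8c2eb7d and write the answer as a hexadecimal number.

0b110000101100110100110011011110111 = 0x1859a66f7 in hexadecimal.
Add column by column in base 16, right to left:
  7+d = 4 carry 1
  f+7+1 = 7 carry 1
  6+b+1 = 2 carry 1
  6+e+1 = 5 carry 1
  a+2+1 = d
  9+c = 5 carry 1
  5+8+1 = e
  8+c = 4 carry 1
  1+0+1 = 2

0x24e5d5274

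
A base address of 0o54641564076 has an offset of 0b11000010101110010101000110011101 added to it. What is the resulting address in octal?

0o105120034733

0b11000010101110010101000110011101 = 0o30256250635 in octal.
Add column by column in base 8, right to left:
  6+5 = 3 carry 1
  7+3+1 = 3 carry 1
  0+6+1 = 7
  4+0 = 4
  6+5 = 3 carry 1
  5+2+1 = 0 carry 1
  1+6+1 = 0 carry 1
  4+5+1 = 2 carry 1
  6+2+1 = 1 carry 1
  4+0+1 = 5
  5+3 = 0 carry 1
  final carry 1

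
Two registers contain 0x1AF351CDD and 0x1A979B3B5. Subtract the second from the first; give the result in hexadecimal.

0x5BB6928

Subtract column by column in base 16:
  D-5 → 8
  D-B → 2
  C-3 → 9
  1-B → 6 (borrow)
  5-9-1 → B (borrow)
  3-7-1 → B (borrow)
  F-9-1 → 5
  A-A → 0
  1-1 → 0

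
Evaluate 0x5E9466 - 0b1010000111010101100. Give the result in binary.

0b10110011000010110111010

0x5E9466 = 0b10111101001010001100110 in binary.
Subtract column by column in base 2:
  0-0 → 0
  1-0 → 1
  1-1 → 0
  0-1 → 1 (borrow)
  0-0-1 → 1 (borrow)
  1-1-1 → 1 (borrow)
  1-0-1 → 0
  0-1 → 1 (borrow)
  0-0-1 → 1 (borrow)
  0-1-1 → 0 (borrow)
  1-1-1 → 1 (borrow)
  0-1-1 → 0 (borrow)
  1-0-1 → 0
  0-0 → 0
  0-0 → 0
  1-0 → 1
  0-1 → 1 (borrow)
  1-0-1 → 0
  1-1 → 0
  1-0 → 1
  1-0 → 1
  0-0 → 0
  1-0 → 1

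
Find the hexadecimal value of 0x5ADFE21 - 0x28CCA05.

Subtract column by column in base 16:
  1-5 → C (borrow)
  2-0-1 → 1
  E-A → 4
  F-C → 3
  D-C → 1
  A-8 → 2
  5-2 → 3

0x321341C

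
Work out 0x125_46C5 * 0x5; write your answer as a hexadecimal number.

0x5BA61D9

Multiply each base-16 digit by 5, carrying:
  5×5 = 25 → write 9 carry 1
  C×5+1 = 61 → write D carry 3
  6×5+3 = 33 → write 1 carry 2
  4×5+2 = 22 → write 6 carry 1
  5×5+1 = 26 → write A carry 1
  2×5+1 = 11 → write B
  1×5 = 5 → write 5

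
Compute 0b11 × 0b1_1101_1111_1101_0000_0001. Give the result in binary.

0b10110011111011100000011

Multiply each base-2 digit by 3, carrying:
  1×3 = 3 → write 1 carry 1
  0×3+1 = 1 → write 1
  0×3 = 0 → write 0
  0×3 = 0 → write 0
  0×3 = 0 → write 0
  0×3 = 0 → write 0
  0×3 = 0 → write 0
  0×3 = 0 → write 0
  1×3 = 3 → write 1 carry 1
  0×3+1 = 1 → write 1
  1×3 = 3 → write 1 carry 1
  1×3+1 = 4 → write 0 carry 2
  1×3+2 = 5 → write 1 carry 2
  1×3+2 = 5 → write 1 carry 2
  1×3+2 = 5 → write 1 carry 2
  1×3+2 = 5 → write 1 carry 2
  1×3+2 = 5 → write 1 carry 2
  0×3+2 = 2 → write 0 carry 1
  1×3+1 = 4 → write 0 carry 2
  1×3+2 = 5 → write 1 carry 2
  1×3+2 = 5 → write 1 carry 2
  remaining carry: 10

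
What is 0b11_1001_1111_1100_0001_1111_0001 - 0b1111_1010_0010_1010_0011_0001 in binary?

0b10101001011001011111000000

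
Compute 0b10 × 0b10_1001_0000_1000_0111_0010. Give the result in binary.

Multiply each base-2 digit by 2, carrying:
  0×2 = 0 → write 0
  1×2 = 2 → write 0 carry 1
  0×2+1 = 1 → write 1
  0×2 = 0 → write 0
  1×2 = 2 → write 0 carry 1
  1×2+1 = 3 → write 1 carry 1
  1×2+1 = 3 → write 1 carry 1
  0×2+1 = 1 → write 1
  0×2 = 0 → write 0
  0×2 = 0 → write 0
  0×2 = 0 → write 0
  1×2 = 2 → write 0 carry 1
  0×2+1 = 1 → write 1
  0×2 = 0 → write 0
  0×2 = 0 → write 0
  0×2 = 0 → write 0
  1×2 = 2 → write 0 carry 1
  0×2+1 = 1 → write 1
  0×2 = 0 → write 0
  1×2 = 2 → write 0 carry 1
  0×2+1 = 1 → write 1
  1×2 = 2 → write 0 carry 1
  remaining carry: 1

0b10100100001000011100100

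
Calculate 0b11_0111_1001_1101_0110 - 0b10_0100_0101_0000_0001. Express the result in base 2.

0b10011010011010101

Subtract column by column in base 2:
  0-1 → 1 (borrow)
  1-0-1 → 0
  1-0 → 1
  0-0 → 0
  1-0 → 1
  0-0 → 0
  1-0 → 1
  1-0 → 1
  1-1 → 0
  0-0 → 0
  0-1 → 1 (borrow)
  1-0-1 → 0
  1-0 → 1
  1-0 → 1
  1-1 → 0
  0-0 → 0
  1-0 → 1
  1-1 → 0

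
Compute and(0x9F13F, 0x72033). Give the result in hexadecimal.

AND each hex digit independently (no carries):
  9&7=1, F&2=2, 1&0=0, 3&3=3, F&3=3

0x12033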